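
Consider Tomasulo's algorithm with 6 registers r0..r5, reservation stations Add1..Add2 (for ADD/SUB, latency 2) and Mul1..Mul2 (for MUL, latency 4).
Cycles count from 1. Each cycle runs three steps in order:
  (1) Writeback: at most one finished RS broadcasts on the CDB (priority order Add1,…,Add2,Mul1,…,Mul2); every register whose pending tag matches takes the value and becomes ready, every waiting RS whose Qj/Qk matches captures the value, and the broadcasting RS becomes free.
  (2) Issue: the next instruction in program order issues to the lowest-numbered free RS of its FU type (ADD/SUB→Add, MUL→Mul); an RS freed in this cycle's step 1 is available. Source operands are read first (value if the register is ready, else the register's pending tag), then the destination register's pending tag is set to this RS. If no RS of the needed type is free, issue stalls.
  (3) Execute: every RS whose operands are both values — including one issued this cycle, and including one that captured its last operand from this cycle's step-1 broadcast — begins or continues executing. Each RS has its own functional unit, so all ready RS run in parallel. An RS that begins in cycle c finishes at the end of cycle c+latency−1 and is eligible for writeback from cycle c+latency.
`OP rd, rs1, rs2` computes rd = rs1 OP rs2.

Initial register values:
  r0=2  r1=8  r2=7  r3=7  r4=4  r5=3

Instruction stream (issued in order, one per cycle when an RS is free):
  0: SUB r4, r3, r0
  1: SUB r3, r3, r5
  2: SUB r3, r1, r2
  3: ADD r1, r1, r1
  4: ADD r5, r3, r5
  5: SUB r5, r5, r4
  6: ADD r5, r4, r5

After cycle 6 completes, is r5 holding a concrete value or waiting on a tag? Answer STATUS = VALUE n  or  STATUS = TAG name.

STATUS = TAG Add2

c1: issue SUB r4<-Add1 | r0:2,r1:8,r2:7,r3:7,r4:Add1,r5:3
c2: issue SUB r3<-Add2 | r0:2,r1:8,r2:7,r3:Add2,r4:Add1,r5:3
c3: CDB Add1=5; issue SUB r3<-Add1 | r0:2,r1:8,r2:7,r3:Add1,r4:5,r5:3
c4: CDB Add2=4; issue ADD r1<-Add2 | r0:2,r1:Add2,r2:7,r3:Add1,r4:5,r5:3
c5: CDB Add1=1; issue ADD r5<-Add1 | r0:2,r1:Add2,r2:7,r3:1,r4:5,r5:Add1
c6: CDB Add2=16; issue SUB r5<-Add2 | r0:2,r1:16,r2:7,r3:1,r4:5,r5:Add2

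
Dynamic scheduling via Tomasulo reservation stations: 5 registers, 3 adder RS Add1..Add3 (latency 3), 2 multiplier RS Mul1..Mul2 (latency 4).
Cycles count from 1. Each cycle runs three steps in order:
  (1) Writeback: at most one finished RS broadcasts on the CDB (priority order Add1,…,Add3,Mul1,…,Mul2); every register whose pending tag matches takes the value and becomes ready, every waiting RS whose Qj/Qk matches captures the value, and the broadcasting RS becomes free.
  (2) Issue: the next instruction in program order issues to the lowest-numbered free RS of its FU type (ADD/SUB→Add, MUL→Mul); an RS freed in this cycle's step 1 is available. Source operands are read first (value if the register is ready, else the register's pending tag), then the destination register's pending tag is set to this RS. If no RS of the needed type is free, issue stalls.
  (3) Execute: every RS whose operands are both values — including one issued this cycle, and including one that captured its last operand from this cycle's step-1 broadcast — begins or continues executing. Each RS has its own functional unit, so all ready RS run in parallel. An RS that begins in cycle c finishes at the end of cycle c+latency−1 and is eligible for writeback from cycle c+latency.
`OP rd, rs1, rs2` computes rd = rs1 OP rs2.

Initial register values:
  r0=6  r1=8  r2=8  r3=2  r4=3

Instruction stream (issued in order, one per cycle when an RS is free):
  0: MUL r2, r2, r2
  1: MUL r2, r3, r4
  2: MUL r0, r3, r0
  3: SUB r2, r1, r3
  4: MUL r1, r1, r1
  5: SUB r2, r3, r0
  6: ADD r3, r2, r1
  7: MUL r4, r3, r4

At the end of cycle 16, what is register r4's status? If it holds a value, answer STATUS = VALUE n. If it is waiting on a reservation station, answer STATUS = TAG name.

cycle 1: issue MUL r2<-Mul1 // r0:6,r1:8,r2:Mul1,r3:2,r4:3
cycle 2: issue MUL r2<-Mul2 // r0:6,r1:8,r2:Mul2,r3:2,r4:3
cycle 3: stall // r0:6,r1:8,r2:Mul2,r3:2,r4:3
cycle 4: stall // r0:6,r1:8,r2:Mul2,r3:2,r4:3
cycle 5: CDB Mul1=64; issue MUL r0<-Mul1 // r0:Mul1,r1:8,r2:Mul2,r3:2,r4:3
cycle 6: CDB Mul2=6; issue SUB r2<-Add1 // r0:Mul1,r1:8,r2:Add1,r3:2,r4:3
cycle 7: issue MUL r1<-Mul2 // r0:Mul1,r1:Mul2,r2:Add1,r3:2,r4:3
cycle 8: issue SUB r2<-Add2 // r0:Mul1,r1:Mul2,r2:Add2,r3:2,r4:3
cycle 9: CDB Add1=6; issue ADD r3<-Add1 // r0:Mul1,r1:Mul2,r2:Add2,r3:Add1,r4:3
cycle 10: CDB Mul1=12; issue MUL r4<-Mul1 // r0:12,r1:Mul2,r2:Add2,r3:Add1,r4:Mul1
cycle 11: CDB Mul2=64 // r0:12,r1:64,r2:Add2,r3:Add1,r4:Mul1
cycle 12: - // r0:12,r1:64,r2:Add2,r3:Add1,r4:Mul1
cycle 13: CDB Add2=-10 // r0:12,r1:64,r2:-10,r3:Add1,r4:Mul1
cycle 14: - // r0:12,r1:64,r2:-10,r3:Add1,r4:Mul1
cycle 15: - // r0:12,r1:64,r2:-10,r3:Add1,r4:Mul1
cycle 16: CDB Add1=54 // r0:12,r1:64,r2:-10,r3:54,r4:Mul1

STATUS = TAG Mul1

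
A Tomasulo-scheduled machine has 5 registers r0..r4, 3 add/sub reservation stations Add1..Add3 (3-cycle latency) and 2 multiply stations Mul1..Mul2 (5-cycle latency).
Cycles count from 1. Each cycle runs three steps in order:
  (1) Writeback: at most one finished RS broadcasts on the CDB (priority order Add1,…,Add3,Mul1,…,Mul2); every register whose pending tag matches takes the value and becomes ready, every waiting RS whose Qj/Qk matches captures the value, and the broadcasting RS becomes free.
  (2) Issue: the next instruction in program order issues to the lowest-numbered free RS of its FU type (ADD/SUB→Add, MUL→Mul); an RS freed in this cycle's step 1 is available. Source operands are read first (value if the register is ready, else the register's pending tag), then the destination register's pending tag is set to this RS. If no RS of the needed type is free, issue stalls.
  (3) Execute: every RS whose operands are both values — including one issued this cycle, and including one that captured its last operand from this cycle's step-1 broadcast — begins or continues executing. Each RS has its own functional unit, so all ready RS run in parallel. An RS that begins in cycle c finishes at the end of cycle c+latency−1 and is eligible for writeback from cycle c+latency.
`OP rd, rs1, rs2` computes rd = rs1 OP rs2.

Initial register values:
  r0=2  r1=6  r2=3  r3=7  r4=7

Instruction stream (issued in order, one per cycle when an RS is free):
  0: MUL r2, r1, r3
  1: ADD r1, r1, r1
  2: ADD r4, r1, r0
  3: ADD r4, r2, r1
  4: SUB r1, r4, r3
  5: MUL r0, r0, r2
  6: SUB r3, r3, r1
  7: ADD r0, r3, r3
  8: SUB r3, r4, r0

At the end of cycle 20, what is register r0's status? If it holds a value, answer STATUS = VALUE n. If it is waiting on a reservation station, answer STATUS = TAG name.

  c1: issue MUL r2<-Mul1  regs: r0:2,r1:6,r2:Mul1,r3:7,r4:7
  c2: issue ADD r1<-Add1  regs: r0:2,r1:Add1,r2:Mul1,r3:7,r4:7
  c3: issue ADD r4<-Add2  regs: r0:2,r1:Add1,r2:Mul1,r3:7,r4:Add2
  c4: issue ADD r4<-Add3  regs: r0:2,r1:Add1,r2:Mul1,r3:7,r4:Add3
  c5: CDB Add1=12; issue SUB r1<-Add1  regs: r0:2,r1:Add1,r2:Mul1,r3:7,r4:Add3
  c6: CDB Mul1=42; issue MUL r0<-Mul1  regs: r0:Mul1,r1:Add1,r2:42,r3:7,r4:Add3
  c7: stall  regs: r0:Mul1,r1:Add1,r2:42,r3:7,r4:Add3
  c8: CDB Add2=14; issue SUB r3<-Add2  regs: r0:Mul1,r1:Add1,r2:42,r3:Add2,r4:Add3
  c9: CDB Add3=54; issue ADD r0<-Add3  regs: r0:Add3,r1:Add1,r2:42,r3:Add2,r4:54
  c10: stall  regs: r0:Add3,r1:Add1,r2:42,r3:Add2,r4:54
  c11: CDB Mul1=84; stall  regs: r0:Add3,r1:Add1,r2:42,r3:Add2,r4:54
  c12: CDB Add1=47; issue SUB r3<-Add1  regs: r0:Add3,r1:47,r2:42,r3:Add1,r4:54
  c13: -  regs: r0:Add3,r1:47,r2:42,r3:Add1,r4:54
  c14: -  regs: r0:Add3,r1:47,r2:42,r3:Add1,r4:54
  c15: CDB Add2=-40  regs: r0:Add3,r1:47,r2:42,r3:Add1,r4:54
  c16: -  regs: r0:Add3,r1:47,r2:42,r3:Add1,r4:54
  c17: -  regs: r0:Add3,r1:47,r2:42,r3:Add1,r4:54
  c18: CDB Add3=-80  regs: r0:-80,r1:47,r2:42,r3:Add1,r4:54
  c19: -  regs: r0:-80,r1:47,r2:42,r3:Add1,r4:54
  c20: -  regs: r0:-80,r1:47,r2:42,r3:Add1,r4:54

STATUS = VALUE -80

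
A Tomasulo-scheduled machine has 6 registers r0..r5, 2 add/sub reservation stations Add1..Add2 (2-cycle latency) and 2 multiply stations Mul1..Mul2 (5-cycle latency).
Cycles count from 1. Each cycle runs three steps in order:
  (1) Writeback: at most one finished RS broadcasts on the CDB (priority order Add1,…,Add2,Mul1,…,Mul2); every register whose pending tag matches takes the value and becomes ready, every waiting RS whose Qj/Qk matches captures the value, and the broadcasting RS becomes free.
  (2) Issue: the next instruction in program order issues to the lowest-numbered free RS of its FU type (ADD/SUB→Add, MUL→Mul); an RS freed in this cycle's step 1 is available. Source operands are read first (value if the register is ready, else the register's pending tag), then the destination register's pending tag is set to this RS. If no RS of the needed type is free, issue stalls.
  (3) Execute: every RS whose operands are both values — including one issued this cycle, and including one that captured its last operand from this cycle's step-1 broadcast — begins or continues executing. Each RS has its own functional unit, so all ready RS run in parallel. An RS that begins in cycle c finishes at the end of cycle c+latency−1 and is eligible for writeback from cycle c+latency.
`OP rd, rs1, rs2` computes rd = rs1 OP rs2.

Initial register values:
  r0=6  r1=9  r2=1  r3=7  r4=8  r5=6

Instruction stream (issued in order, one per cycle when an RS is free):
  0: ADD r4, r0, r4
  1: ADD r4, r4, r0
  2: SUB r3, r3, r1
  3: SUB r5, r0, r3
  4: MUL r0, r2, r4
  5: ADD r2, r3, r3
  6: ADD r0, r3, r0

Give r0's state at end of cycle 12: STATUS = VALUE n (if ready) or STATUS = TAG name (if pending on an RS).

c1: issue ADD r4<-Add1 | r0:6,r1:9,r2:1,r3:7,r4:Add1,r5:6
c2: issue ADD r4<-Add2 | r0:6,r1:9,r2:1,r3:7,r4:Add2,r5:6
c3: CDB Add1=14; issue SUB r3<-Add1 | r0:6,r1:9,r2:1,r3:Add1,r4:Add2,r5:6
c4: stall | r0:6,r1:9,r2:1,r3:Add1,r4:Add2,r5:6
c5: CDB Add1=-2; issue SUB r5<-Add1 | r0:6,r1:9,r2:1,r3:-2,r4:Add2,r5:Add1
c6: CDB Add2=20; issue MUL r0<-Mul1 | r0:Mul1,r1:9,r2:1,r3:-2,r4:20,r5:Add1
c7: CDB Add1=8; issue ADD r2<-Add1 | r0:Mul1,r1:9,r2:Add1,r3:-2,r4:20,r5:8
c8: issue ADD r0<-Add2 | r0:Add2,r1:9,r2:Add1,r3:-2,r4:20,r5:8
c9: CDB Add1=-4 | r0:Add2,r1:9,r2:-4,r3:-2,r4:20,r5:8
c10: - | r0:Add2,r1:9,r2:-4,r3:-2,r4:20,r5:8
c11: CDB Mul1=20 | r0:Add2,r1:9,r2:-4,r3:-2,r4:20,r5:8
c12: - | r0:Add2,r1:9,r2:-4,r3:-2,r4:20,r5:8

STATUS = TAG Add2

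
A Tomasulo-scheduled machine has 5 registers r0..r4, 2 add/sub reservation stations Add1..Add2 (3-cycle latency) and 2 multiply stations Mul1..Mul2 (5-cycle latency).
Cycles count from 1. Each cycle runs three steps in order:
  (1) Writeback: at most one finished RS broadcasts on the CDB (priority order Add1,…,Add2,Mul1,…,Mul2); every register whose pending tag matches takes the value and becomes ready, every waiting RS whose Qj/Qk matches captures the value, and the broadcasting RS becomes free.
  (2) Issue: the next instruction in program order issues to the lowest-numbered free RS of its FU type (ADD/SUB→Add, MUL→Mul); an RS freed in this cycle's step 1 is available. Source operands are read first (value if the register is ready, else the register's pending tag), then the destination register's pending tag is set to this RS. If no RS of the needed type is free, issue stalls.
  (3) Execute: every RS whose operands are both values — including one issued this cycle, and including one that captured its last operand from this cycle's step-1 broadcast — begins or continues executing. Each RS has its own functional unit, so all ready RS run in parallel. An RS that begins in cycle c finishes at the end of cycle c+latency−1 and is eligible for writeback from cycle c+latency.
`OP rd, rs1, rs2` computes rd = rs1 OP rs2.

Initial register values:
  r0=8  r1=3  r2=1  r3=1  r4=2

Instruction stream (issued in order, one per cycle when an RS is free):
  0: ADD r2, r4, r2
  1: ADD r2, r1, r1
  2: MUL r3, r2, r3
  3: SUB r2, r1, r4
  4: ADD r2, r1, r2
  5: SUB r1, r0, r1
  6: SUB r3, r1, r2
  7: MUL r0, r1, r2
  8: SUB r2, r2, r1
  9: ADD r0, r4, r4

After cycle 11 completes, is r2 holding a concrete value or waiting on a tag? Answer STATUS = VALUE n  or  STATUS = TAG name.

STATUS = VALUE 4

c1: issue ADD r2<-Add1 | r0:8,r1:3,r2:Add1,r3:1,r4:2
c2: issue ADD r2<-Add2 | r0:8,r1:3,r2:Add2,r3:1,r4:2
c3: issue MUL r3<-Mul1 | r0:8,r1:3,r2:Add2,r3:Mul1,r4:2
c4: CDB Add1=3; issue SUB r2<-Add1 | r0:8,r1:3,r2:Add1,r3:Mul1,r4:2
c5: CDB Add2=6; issue ADD r2<-Add2 | r0:8,r1:3,r2:Add2,r3:Mul1,r4:2
c6: stall | r0:8,r1:3,r2:Add2,r3:Mul1,r4:2
c7: CDB Add1=1; issue SUB r1<-Add1 | r0:8,r1:Add1,r2:Add2,r3:Mul1,r4:2
c8: stall | r0:8,r1:Add1,r2:Add2,r3:Mul1,r4:2
c9: stall | r0:8,r1:Add1,r2:Add2,r3:Mul1,r4:2
c10: CDB Add1=5; issue SUB r3<-Add1 | r0:8,r1:5,r2:Add2,r3:Add1,r4:2
c11: CDB Add2=4; issue MUL r0<-Mul2 | r0:Mul2,r1:5,r2:4,r3:Add1,r4:2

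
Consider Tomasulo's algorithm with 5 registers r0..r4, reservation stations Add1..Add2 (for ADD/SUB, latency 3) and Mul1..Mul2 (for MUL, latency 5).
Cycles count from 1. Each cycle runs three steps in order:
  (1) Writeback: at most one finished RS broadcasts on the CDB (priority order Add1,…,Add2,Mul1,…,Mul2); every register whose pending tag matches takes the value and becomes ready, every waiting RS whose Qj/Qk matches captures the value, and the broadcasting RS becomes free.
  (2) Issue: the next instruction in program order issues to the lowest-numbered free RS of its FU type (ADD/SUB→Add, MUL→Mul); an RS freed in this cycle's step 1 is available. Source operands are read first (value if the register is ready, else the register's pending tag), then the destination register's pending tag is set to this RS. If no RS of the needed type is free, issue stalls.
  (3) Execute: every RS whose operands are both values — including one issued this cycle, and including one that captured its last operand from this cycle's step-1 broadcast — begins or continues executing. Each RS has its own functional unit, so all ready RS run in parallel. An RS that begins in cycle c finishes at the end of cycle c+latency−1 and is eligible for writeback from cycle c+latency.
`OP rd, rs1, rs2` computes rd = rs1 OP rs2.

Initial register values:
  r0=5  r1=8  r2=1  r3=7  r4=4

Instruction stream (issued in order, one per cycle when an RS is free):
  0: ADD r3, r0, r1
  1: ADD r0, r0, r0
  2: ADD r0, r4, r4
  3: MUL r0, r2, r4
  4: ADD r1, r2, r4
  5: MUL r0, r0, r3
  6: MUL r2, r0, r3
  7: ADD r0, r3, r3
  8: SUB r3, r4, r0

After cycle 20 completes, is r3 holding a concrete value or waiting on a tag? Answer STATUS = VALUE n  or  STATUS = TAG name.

  c1: issue ADD r3<-Add1  regs: r0:5,r1:8,r2:1,r3:Add1,r4:4
  c2: issue ADD r0<-Add2  regs: r0:Add2,r1:8,r2:1,r3:Add1,r4:4
  c3: stall  regs: r0:Add2,r1:8,r2:1,r3:Add1,r4:4
  c4: CDB Add1=13; issue ADD r0<-Add1  regs: r0:Add1,r1:8,r2:1,r3:13,r4:4
  c5: CDB Add2=10; issue MUL r0<-Mul1  regs: r0:Mul1,r1:8,r2:1,r3:13,r4:4
  c6: issue ADD r1<-Add2  regs: r0:Mul1,r1:Add2,r2:1,r3:13,r4:4
  c7: CDB Add1=8; issue MUL r0<-Mul2  regs: r0:Mul2,r1:Add2,r2:1,r3:13,r4:4
  c8: stall  regs: r0:Mul2,r1:Add2,r2:1,r3:13,r4:4
  c9: CDB Add2=5; stall  regs: r0:Mul2,r1:5,r2:1,r3:13,r4:4
  c10: CDB Mul1=4; issue MUL r2<-Mul1  regs: r0:Mul2,r1:5,r2:Mul1,r3:13,r4:4
  c11: issue ADD r0<-Add1  regs: r0:Add1,r1:5,r2:Mul1,r3:13,r4:4
  c12: issue SUB r3<-Add2  regs: r0:Add1,r1:5,r2:Mul1,r3:Add2,r4:4
  c13: -  regs: r0:Add1,r1:5,r2:Mul1,r3:Add2,r4:4
  c14: CDB Add1=26  regs: r0:26,r1:5,r2:Mul1,r3:Add2,r4:4
  c15: CDB Mul2=52  regs: r0:26,r1:5,r2:Mul1,r3:Add2,r4:4
  c16: -  regs: r0:26,r1:5,r2:Mul1,r3:Add2,r4:4
  c17: CDB Add2=-22  regs: r0:26,r1:5,r2:Mul1,r3:-22,r4:4
  c18: -  regs: r0:26,r1:5,r2:Mul1,r3:-22,r4:4
  c19: -  regs: r0:26,r1:5,r2:Mul1,r3:-22,r4:4
  c20: CDB Mul1=676  regs: r0:26,r1:5,r2:676,r3:-22,r4:4

STATUS = VALUE -22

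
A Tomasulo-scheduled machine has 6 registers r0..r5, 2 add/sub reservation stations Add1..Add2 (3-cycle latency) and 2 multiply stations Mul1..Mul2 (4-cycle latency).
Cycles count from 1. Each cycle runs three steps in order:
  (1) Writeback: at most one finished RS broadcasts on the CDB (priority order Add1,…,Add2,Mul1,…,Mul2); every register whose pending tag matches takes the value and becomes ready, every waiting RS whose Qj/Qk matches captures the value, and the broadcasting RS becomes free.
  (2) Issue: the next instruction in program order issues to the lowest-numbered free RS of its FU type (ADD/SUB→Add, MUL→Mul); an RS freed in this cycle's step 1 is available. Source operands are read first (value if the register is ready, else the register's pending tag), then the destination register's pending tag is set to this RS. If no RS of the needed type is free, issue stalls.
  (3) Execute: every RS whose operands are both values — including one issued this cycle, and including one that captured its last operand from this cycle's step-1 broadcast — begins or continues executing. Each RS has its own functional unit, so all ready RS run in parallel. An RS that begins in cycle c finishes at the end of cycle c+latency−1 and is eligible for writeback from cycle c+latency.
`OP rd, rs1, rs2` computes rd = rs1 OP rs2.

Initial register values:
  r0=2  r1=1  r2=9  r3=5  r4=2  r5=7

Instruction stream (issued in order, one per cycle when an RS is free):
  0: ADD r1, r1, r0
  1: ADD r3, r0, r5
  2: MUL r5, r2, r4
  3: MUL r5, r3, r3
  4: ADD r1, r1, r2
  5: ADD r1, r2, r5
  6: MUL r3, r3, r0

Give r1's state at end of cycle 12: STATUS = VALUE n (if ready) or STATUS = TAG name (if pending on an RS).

STATUS = VALUE 90

c1: issue ADD r1<-Add1 | r0:2,r1:Add1,r2:9,r3:5,r4:2,r5:7
c2: issue ADD r3<-Add2 | r0:2,r1:Add1,r2:9,r3:Add2,r4:2,r5:7
c3: issue MUL r5<-Mul1 | r0:2,r1:Add1,r2:9,r3:Add2,r4:2,r5:Mul1
c4: CDB Add1=3; issue MUL r5<-Mul2 | r0:2,r1:3,r2:9,r3:Add2,r4:2,r5:Mul2
c5: CDB Add2=9; issue ADD r1<-Add1 | r0:2,r1:Add1,r2:9,r3:9,r4:2,r5:Mul2
c6: issue ADD r1<-Add2 | r0:2,r1:Add2,r2:9,r3:9,r4:2,r5:Mul2
c7: CDB Mul1=18; issue MUL r3<-Mul1 | r0:2,r1:Add2,r2:9,r3:Mul1,r4:2,r5:Mul2
c8: CDB Add1=12 | r0:2,r1:Add2,r2:9,r3:Mul1,r4:2,r5:Mul2
c9: CDB Mul2=81 | r0:2,r1:Add2,r2:9,r3:Mul1,r4:2,r5:81
c10: - | r0:2,r1:Add2,r2:9,r3:Mul1,r4:2,r5:81
c11: CDB Mul1=18 | r0:2,r1:Add2,r2:9,r3:18,r4:2,r5:81
c12: CDB Add2=90 | r0:2,r1:90,r2:9,r3:18,r4:2,r5:81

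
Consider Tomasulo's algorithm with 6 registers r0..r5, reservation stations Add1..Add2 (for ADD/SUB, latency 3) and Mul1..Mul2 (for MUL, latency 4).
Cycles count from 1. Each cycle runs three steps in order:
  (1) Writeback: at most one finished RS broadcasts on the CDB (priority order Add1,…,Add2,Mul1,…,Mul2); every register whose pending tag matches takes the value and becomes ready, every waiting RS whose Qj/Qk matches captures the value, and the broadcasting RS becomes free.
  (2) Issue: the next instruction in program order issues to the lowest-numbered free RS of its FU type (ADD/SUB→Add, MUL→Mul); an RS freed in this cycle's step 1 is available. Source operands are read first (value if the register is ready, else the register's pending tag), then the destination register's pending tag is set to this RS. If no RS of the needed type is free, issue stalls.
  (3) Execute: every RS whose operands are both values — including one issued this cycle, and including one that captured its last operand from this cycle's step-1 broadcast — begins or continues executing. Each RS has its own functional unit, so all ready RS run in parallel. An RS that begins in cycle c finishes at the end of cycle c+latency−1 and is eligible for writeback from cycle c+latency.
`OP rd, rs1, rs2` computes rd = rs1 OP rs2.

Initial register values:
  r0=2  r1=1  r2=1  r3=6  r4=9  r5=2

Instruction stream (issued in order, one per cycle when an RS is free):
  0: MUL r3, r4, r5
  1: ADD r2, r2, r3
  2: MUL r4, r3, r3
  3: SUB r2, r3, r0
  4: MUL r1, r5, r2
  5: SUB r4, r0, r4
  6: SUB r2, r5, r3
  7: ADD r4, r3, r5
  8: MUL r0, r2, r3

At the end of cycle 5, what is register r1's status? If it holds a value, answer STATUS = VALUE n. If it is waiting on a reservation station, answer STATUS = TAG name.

STATUS = TAG Mul1

c1: issue MUL r3<-Mul1 | r0:2,r1:1,r2:1,r3:Mul1,r4:9,r5:2
c2: issue ADD r2<-Add1 | r0:2,r1:1,r2:Add1,r3:Mul1,r4:9,r5:2
c3: issue MUL r4<-Mul2 | r0:2,r1:1,r2:Add1,r3:Mul1,r4:Mul2,r5:2
c4: issue SUB r2<-Add2 | r0:2,r1:1,r2:Add2,r3:Mul1,r4:Mul2,r5:2
c5: CDB Mul1=18; issue MUL r1<-Mul1 | r0:2,r1:Mul1,r2:Add2,r3:18,r4:Mul2,r5:2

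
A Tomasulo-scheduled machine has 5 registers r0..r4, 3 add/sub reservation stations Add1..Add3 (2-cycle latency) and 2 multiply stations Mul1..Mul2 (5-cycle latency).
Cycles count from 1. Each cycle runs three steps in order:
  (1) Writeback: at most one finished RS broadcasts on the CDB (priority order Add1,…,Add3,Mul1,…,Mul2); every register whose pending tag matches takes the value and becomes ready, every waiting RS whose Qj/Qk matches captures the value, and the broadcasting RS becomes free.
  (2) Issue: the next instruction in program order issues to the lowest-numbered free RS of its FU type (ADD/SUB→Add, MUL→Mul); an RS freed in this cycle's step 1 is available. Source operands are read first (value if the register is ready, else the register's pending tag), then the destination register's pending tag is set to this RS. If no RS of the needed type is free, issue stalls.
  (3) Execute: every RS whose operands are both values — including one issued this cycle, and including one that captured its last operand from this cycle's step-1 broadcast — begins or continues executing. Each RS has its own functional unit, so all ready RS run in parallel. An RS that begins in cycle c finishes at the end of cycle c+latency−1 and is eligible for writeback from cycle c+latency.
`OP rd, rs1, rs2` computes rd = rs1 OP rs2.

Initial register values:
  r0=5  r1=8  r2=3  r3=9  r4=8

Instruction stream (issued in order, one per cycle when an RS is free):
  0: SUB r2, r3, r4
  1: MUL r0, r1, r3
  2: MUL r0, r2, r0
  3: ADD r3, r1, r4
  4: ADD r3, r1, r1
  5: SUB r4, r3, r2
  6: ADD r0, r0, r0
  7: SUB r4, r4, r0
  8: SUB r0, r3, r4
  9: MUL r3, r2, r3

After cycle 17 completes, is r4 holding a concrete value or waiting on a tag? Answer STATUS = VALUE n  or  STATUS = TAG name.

STATUS = VALUE -129

cycle 1: issue SUB r2<-Add1 // r0:5,r1:8,r2:Add1,r3:9,r4:8
cycle 2: issue MUL r0<-Mul1 // r0:Mul1,r1:8,r2:Add1,r3:9,r4:8
cycle 3: CDB Add1=1; issue MUL r0<-Mul2 // r0:Mul2,r1:8,r2:1,r3:9,r4:8
cycle 4: issue ADD r3<-Add1 // r0:Mul2,r1:8,r2:1,r3:Add1,r4:8
cycle 5: issue ADD r3<-Add2 // r0:Mul2,r1:8,r2:1,r3:Add2,r4:8
cycle 6: CDB Add1=16; issue SUB r4<-Add1 // r0:Mul2,r1:8,r2:1,r3:Add2,r4:Add1
cycle 7: CDB Add2=16; issue ADD r0<-Add2 // r0:Add2,r1:8,r2:1,r3:16,r4:Add1
cycle 8: CDB Mul1=72; issue SUB r4<-Add3 // r0:Add2,r1:8,r2:1,r3:16,r4:Add3
cycle 9: CDB Add1=15; issue SUB r0<-Add1 // r0:Add1,r1:8,r2:1,r3:16,r4:Add3
cycle 10: issue MUL r3<-Mul1 // r0:Add1,r1:8,r2:1,r3:Mul1,r4:Add3
cycle 11: - // r0:Add1,r1:8,r2:1,r3:Mul1,r4:Add3
cycle 12: - // r0:Add1,r1:8,r2:1,r3:Mul1,r4:Add3
cycle 13: CDB Mul2=72 // r0:Add1,r1:8,r2:1,r3:Mul1,r4:Add3
cycle 14: - // r0:Add1,r1:8,r2:1,r3:Mul1,r4:Add3
cycle 15: CDB Add2=144 // r0:Add1,r1:8,r2:1,r3:Mul1,r4:Add3
cycle 16: CDB Mul1=16 // r0:Add1,r1:8,r2:1,r3:16,r4:Add3
cycle 17: CDB Add3=-129 // r0:Add1,r1:8,r2:1,r3:16,r4:-129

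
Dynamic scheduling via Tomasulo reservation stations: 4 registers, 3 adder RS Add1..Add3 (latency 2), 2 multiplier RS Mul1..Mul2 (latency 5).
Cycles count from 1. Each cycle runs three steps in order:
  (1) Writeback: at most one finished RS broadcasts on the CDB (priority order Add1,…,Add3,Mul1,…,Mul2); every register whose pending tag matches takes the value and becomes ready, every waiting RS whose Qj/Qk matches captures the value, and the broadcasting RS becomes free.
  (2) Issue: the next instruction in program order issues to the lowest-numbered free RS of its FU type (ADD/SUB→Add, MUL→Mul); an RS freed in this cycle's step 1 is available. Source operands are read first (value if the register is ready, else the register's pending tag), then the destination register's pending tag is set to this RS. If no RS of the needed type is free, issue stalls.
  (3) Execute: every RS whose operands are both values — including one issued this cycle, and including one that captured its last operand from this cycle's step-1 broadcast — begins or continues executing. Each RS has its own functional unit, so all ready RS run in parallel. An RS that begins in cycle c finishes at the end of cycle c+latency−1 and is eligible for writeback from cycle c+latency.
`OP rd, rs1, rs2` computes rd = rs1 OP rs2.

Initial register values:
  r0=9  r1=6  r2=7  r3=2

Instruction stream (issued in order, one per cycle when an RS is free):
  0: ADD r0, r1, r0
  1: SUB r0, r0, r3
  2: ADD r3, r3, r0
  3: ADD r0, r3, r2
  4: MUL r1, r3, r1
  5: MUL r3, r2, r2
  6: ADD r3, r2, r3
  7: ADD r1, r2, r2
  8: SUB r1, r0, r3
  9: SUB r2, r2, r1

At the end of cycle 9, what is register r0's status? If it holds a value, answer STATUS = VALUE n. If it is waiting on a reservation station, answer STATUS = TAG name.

cycle 1: issue ADD r0<-Add1 // r0:Add1,r1:6,r2:7,r3:2
cycle 2: issue SUB r0<-Add2 // r0:Add2,r1:6,r2:7,r3:2
cycle 3: CDB Add1=15; issue ADD r3<-Add1 // r0:Add2,r1:6,r2:7,r3:Add1
cycle 4: issue ADD r0<-Add3 // r0:Add3,r1:6,r2:7,r3:Add1
cycle 5: CDB Add2=13; issue MUL r1<-Mul1 // r0:Add3,r1:Mul1,r2:7,r3:Add1
cycle 6: issue MUL r3<-Mul2 // r0:Add3,r1:Mul1,r2:7,r3:Mul2
cycle 7: CDB Add1=15; issue ADD r3<-Add1 // r0:Add3,r1:Mul1,r2:7,r3:Add1
cycle 8: issue ADD r1<-Add2 // r0:Add3,r1:Add2,r2:7,r3:Add1
cycle 9: CDB Add3=22; issue SUB r1<-Add3 // r0:22,r1:Add3,r2:7,r3:Add1

STATUS = VALUE 22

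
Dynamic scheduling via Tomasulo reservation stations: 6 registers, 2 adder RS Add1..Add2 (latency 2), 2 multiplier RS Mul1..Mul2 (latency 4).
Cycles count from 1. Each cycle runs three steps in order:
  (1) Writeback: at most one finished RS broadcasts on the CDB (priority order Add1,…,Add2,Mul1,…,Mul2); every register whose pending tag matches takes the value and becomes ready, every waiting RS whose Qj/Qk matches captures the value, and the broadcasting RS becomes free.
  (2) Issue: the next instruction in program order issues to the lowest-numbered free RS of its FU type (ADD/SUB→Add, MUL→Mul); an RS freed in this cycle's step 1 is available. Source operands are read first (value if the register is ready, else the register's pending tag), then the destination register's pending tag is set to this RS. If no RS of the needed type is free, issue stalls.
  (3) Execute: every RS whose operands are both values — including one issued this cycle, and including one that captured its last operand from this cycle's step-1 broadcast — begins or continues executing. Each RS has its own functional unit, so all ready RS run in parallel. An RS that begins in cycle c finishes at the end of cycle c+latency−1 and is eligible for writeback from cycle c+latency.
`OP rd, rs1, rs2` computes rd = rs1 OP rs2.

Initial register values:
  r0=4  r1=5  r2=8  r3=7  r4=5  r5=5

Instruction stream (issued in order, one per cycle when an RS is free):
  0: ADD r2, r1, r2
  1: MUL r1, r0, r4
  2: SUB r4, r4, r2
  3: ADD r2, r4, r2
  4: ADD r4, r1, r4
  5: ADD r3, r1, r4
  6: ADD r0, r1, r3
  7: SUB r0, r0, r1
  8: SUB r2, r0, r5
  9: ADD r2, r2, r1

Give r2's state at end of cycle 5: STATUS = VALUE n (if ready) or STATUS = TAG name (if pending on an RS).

STATUS = TAG Add2

  c1: issue ADD r2<-Add1  regs: r0:4,r1:5,r2:Add1,r3:7,r4:5,r5:5
  c2: issue MUL r1<-Mul1  regs: r0:4,r1:Mul1,r2:Add1,r3:7,r4:5,r5:5
  c3: CDB Add1=13; issue SUB r4<-Add1  regs: r0:4,r1:Mul1,r2:13,r3:7,r4:Add1,r5:5
  c4: issue ADD r2<-Add2  regs: r0:4,r1:Mul1,r2:Add2,r3:7,r4:Add1,r5:5
  c5: CDB Add1=-8; issue ADD r4<-Add1  regs: r0:4,r1:Mul1,r2:Add2,r3:7,r4:Add1,r5:5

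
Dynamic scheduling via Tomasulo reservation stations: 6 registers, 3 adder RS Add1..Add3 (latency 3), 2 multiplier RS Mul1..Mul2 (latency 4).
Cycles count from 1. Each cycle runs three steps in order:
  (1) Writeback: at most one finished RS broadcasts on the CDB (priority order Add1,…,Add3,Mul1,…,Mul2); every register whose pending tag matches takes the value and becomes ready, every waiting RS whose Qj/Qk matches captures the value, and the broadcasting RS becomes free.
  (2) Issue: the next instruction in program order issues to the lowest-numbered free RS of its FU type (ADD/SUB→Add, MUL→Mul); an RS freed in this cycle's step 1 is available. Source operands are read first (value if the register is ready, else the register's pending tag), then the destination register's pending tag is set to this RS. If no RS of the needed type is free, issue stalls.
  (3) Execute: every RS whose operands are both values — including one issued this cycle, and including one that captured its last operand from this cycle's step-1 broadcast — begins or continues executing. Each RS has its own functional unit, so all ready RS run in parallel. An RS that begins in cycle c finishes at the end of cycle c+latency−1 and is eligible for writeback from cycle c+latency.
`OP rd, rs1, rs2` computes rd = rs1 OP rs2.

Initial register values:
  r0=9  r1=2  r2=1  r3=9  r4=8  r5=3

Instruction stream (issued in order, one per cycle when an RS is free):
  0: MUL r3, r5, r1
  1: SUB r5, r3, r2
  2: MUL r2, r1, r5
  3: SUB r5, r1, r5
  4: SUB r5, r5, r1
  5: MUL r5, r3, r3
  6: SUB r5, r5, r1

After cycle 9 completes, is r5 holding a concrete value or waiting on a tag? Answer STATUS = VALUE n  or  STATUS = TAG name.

c1: issue MUL r3<-Mul1 | r0:9,r1:2,r2:1,r3:Mul1,r4:8,r5:3
c2: issue SUB r5<-Add1 | r0:9,r1:2,r2:1,r3:Mul1,r4:8,r5:Add1
c3: issue MUL r2<-Mul2 | r0:9,r1:2,r2:Mul2,r3:Mul1,r4:8,r5:Add1
c4: issue SUB r5<-Add2 | r0:9,r1:2,r2:Mul2,r3:Mul1,r4:8,r5:Add2
c5: CDB Mul1=6; issue SUB r5<-Add3 | r0:9,r1:2,r2:Mul2,r3:6,r4:8,r5:Add3
c6: issue MUL r5<-Mul1 | r0:9,r1:2,r2:Mul2,r3:6,r4:8,r5:Mul1
c7: stall | r0:9,r1:2,r2:Mul2,r3:6,r4:8,r5:Mul1
c8: CDB Add1=5; issue SUB r5<-Add1 | r0:9,r1:2,r2:Mul2,r3:6,r4:8,r5:Add1
c9: - | r0:9,r1:2,r2:Mul2,r3:6,r4:8,r5:Add1

STATUS = TAG Add1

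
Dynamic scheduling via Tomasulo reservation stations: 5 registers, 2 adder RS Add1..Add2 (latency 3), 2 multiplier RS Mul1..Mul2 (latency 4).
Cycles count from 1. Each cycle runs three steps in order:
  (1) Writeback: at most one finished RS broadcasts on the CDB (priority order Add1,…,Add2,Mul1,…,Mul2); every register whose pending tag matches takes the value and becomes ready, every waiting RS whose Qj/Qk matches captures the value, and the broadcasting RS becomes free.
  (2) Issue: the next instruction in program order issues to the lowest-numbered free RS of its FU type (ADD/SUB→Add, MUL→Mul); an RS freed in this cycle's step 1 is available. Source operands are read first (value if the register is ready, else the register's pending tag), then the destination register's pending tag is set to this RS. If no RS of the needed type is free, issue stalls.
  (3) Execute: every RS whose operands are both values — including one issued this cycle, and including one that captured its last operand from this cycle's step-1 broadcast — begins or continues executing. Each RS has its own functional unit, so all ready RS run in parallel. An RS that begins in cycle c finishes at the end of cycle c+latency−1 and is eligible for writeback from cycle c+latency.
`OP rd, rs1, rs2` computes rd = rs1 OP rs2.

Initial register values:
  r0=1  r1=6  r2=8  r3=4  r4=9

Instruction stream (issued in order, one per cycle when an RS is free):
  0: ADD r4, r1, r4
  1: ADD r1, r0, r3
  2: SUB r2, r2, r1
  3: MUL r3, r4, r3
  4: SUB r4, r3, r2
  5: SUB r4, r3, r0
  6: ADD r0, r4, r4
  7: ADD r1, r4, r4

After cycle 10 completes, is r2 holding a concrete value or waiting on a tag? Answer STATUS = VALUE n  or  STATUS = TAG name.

STATUS = VALUE 3

  c1: issue ADD r4<-Add1  regs: r0:1,r1:6,r2:8,r3:4,r4:Add1
  c2: issue ADD r1<-Add2  regs: r0:1,r1:Add2,r2:8,r3:4,r4:Add1
  c3: stall  regs: r0:1,r1:Add2,r2:8,r3:4,r4:Add1
  c4: CDB Add1=15; issue SUB r2<-Add1  regs: r0:1,r1:Add2,r2:Add1,r3:4,r4:15
  c5: CDB Add2=5; issue MUL r3<-Mul1  regs: r0:1,r1:5,r2:Add1,r3:Mul1,r4:15
  c6: issue SUB r4<-Add2  regs: r0:1,r1:5,r2:Add1,r3:Mul1,r4:Add2
  c7: stall  regs: r0:1,r1:5,r2:Add1,r3:Mul1,r4:Add2
  c8: CDB Add1=3; issue SUB r4<-Add1  regs: r0:1,r1:5,r2:3,r3:Mul1,r4:Add1
  c9: CDB Mul1=60; stall  regs: r0:1,r1:5,r2:3,r3:60,r4:Add1
  c10: stall  regs: r0:1,r1:5,r2:3,r3:60,r4:Add1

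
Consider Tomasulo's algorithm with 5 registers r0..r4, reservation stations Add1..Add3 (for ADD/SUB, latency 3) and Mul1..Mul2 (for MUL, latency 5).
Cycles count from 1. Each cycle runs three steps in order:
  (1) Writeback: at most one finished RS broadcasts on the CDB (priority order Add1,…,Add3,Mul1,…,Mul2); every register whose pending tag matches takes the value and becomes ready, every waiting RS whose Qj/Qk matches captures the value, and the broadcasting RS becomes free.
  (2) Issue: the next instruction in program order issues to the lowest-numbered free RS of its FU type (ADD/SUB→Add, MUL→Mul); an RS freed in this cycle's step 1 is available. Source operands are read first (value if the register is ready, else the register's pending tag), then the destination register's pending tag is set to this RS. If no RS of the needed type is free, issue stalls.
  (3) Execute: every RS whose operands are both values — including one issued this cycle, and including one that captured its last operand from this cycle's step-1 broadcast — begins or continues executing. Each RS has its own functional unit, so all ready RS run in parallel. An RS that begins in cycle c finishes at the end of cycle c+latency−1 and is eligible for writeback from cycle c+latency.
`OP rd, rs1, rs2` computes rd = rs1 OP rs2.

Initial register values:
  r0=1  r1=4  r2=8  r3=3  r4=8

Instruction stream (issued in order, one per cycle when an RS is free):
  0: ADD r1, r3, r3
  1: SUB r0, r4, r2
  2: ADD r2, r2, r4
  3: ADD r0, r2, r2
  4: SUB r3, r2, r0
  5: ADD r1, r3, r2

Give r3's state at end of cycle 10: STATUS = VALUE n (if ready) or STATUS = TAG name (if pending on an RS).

STATUS = TAG Add2

  c1: issue ADD r1<-Add1  regs: r0:1,r1:Add1,r2:8,r3:3,r4:8
  c2: issue SUB r0<-Add2  regs: r0:Add2,r1:Add1,r2:8,r3:3,r4:8
  c3: issue ADD r2<-Add3  regs: r0:Add2,r1:Add1,r2:Add3,r3:3,r4:8
  c4: CDB Add1=6; issue ADD r0<-Add1  regs: r0:Add1,r1:6,r2:Add3,r3:3,r4:8
  c5: CDB Add2=0; issue SUB r3<-Add2  regs: r0:Add1,r1:6,r2:Add3,r3:Add2,r4:8
  c6: CDB Add3=16; issue ADD r1<-Add3  regs: r0:Add1,r1:Add3,r2:16,r3:Add2,r4:8
  c7: -  regs: r0:Add1,r1:Add3,r2:16,r3:Add2,r4:8
  c8: -  regs: r0:Add1,r1:Add3,r2:16,r3:Add2,r4:8
  c9: CDB Add1=32  regs: r0:32,r1:Add3,r2:16,r3:Add2,r4:8
  c10: -  regs: r0:32,r1:Add3,r2:16,r3:Add2,r4:8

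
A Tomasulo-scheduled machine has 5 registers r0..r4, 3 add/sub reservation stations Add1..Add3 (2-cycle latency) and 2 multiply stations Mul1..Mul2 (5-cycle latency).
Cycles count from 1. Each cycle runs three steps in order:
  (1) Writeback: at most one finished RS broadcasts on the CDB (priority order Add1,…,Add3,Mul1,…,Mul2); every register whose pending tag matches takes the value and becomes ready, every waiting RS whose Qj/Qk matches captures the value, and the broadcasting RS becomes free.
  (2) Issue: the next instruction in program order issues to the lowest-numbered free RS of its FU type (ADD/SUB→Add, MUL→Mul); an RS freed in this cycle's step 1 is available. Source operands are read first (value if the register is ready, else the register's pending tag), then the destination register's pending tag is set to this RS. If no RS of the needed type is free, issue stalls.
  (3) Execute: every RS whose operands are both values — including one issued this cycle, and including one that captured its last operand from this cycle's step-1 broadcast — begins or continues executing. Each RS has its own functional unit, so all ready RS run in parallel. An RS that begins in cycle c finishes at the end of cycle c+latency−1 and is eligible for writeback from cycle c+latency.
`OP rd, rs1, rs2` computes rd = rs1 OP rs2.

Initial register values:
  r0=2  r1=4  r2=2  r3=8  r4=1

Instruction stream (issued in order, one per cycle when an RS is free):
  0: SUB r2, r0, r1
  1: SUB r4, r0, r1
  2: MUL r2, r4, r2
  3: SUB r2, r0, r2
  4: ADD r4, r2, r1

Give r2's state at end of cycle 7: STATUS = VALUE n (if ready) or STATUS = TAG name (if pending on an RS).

c1: issue SUB r2<-Add1 | r0:2,r1:4,r2:Add1,r3:8,r4:1
c2: issue SUB r4<-Add2 | r0:2,r1:4,r2:Add1,r3:8,r4:Add2
c3: CDB Add1=-2; issue MUL r2<-Mul1 | r0:2,r1:4,r2:Mul1,r3:8,r4:Add2
c4: CDB Add2=-2; issue SUB r2<-Add1 | r0:2,r1:4,r2:Add1,r3:8,r4:-2
c5: issue ADD r4<-Add2 | r0:2,r1:4,r2:Add1,r3:8,r4:Add2
c6: - | r0:2,r1:4,r2:Add1,r3:8,r4:Add2
c7: - | r0:2,r1:4,r2:Add1,r3:8,r4:Add2

STATUS = TAG Add1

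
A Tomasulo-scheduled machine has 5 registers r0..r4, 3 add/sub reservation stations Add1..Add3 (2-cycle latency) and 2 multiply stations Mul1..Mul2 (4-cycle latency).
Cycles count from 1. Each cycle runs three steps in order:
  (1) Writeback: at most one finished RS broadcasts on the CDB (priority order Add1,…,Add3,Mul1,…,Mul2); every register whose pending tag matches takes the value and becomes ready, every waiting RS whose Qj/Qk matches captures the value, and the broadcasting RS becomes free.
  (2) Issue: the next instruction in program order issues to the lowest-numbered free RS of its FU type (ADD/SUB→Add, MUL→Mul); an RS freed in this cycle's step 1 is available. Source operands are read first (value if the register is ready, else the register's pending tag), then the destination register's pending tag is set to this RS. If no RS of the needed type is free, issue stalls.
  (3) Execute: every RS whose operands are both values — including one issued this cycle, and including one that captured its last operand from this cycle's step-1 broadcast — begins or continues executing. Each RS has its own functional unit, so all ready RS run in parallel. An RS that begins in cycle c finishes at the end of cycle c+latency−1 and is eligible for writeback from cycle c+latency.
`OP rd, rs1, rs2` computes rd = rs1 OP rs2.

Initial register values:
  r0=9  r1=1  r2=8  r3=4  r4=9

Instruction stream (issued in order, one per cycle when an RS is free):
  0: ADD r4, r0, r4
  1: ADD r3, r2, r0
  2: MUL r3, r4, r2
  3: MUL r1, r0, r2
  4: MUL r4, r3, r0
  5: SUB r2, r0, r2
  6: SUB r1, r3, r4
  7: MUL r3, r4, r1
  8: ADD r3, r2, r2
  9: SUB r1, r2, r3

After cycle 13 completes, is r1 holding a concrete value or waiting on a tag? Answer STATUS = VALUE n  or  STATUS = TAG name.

STATUS = TAG Add3

  c1: issue ADD r4<-Add1  regs: r0:9,r1:1,r2:8,r3:4,r4:Add1
  c2: issue ADD r3<-Add2  regs: r0:9,r1:1,r2:8,r3:Add2,r4:Add1
  c3: CDB Add1=18; issue MUL r3<-Mul1  regs: r0:9,r1:1,r2:8,r3:Mul1,r4:18
  c4: CDB Add2=17; issue MUL r1<-Mul2  regs: r0:9,r1:Mul2,r2:8,r3:Mul1,r4:18
  c5: stall  regs: r0:9,r1:Mul2,r2:8,r3:Mul1,r4:18
  c6: stall  regs: r0:9,r1:Mul2,r2:8,r3:Mul1,r4:18
  c7: CDB Mul1=144; issue MUL r4<-Mul1  regs: r0:9,r1:Mul2,r2:8,r3:144,r4:Mul1
  c8: CDB Mul2=72; issue SUB r2<-Add1  regs: r0:9,r1:72,r2:Add1,r3:144,r4:Mul1
  c9: issue SUB r1<-Add2  regs: r0:9,r1:Add2,r2:Add1,r3:144,r4:Mul1
  c10: CDB Add1=1; issue MUL r3<-Mul2  regs: r0:9,r1:Add2,r2:1,r3:Mul2,r4:Mul1
  c11: CDB Mul1=1296; issue ADD r3<-Add1  regs: r0:9,r1:Add2,r2:1,r3:Add1,r4:1296
  c12: issue SUB r1<-Add3  regs: r0:9,r1:Add3,r2:1,r3:Add1,r4:1296
  c13: CDB Add1=2  regs: r0:9,r1:Add3,r2:1,r3:2,r4:1296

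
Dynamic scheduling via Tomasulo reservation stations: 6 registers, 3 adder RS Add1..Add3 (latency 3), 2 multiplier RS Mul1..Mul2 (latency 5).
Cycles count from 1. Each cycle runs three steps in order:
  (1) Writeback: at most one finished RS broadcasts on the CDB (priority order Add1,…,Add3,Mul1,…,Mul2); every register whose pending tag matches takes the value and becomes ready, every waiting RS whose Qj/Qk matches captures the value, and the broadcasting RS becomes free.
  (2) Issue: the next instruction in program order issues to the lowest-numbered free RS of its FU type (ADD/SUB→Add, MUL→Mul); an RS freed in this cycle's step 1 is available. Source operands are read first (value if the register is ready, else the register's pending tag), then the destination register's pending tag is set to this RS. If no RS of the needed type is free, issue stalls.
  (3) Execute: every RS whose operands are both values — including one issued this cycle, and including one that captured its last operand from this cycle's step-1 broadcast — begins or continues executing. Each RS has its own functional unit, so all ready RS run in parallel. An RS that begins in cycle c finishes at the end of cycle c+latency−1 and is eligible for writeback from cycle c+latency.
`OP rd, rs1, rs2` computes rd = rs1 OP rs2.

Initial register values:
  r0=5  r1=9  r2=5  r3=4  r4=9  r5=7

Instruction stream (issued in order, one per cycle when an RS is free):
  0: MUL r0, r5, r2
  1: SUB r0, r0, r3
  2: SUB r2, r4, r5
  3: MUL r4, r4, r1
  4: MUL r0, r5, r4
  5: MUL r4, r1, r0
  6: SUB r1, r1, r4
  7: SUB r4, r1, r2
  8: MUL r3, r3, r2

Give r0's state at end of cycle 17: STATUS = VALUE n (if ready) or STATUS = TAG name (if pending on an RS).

STATUS = VALUE 567

c1: issue MUL r0<-Mul1 | r0:Mul1,r1:9,r2:5,r3:4,r4:9,r5:7
c2: issue SUB r0<-Add1 | r0:Add1,r1:9,r2:5,r3:4,r4:9,r5:7
c3: issue SUB r2<-Add2 | r0:Add1,r1:9,r2:Add2,r3:4,r4:9,r5:7
c4: issue MUL r4<-Mul2 | r0:Add1,r1:9,r2:Add2,r3:4,r4:Mul2,r5:7
c5: stall | r0:Add1,r1:9,r2:Add2,r3:4,r4:Mul2,r5:7
c6: CDB Add2=2; stall | r0:Add1,r1:9,r2:2,r3:4,r4:Mul2,r5:7
c7: CDB Mul1=35; issue MUL r0<-Mul1 | r0:Mul1,r1:9,r2:2,r3:4,r4:Mul2,r5:7
c8: stall | r0:Mul1,r1:9,r2:2,r3:4,r4:Mul2,r5:7
c9: CDB Mul2=81; issue MUL r4<-Mul2 | r0:Mul1,r1:9,r2:2,r3:4,r4:Mul2,r5:7
c10: CDB Add1=31; issue SUB r1<-Add1 | r0:Mul1,r1:Add1,r2:2,r3:4,r4:Mul2,r5:7
c11: issue SUB r4<-Add2 | r0:Mul1,r1:Add1,r2:2,r3:4,r4:Add2,r5:7
c12: stall | r0:Mul1,r1:Add1,r2:2,r3:4,r4:Add2,r5:7
c13: stall | r0:Mul1,r1:Add1,r2:2,r3:4,r4:Add2,r5:7
c14: CDB Mul1=567; issue MUL r3<-Mul1 | r0:567,r1:Add1,r2:2,r3:Mul1,r4:Add2,r5:7
c15: - | r0:567,r1:Add1,r2:2,r3:Mul1,r4:Add2,r5:7
c16: - | r0:567,r1:Add1,r2:2,r3:Mul1,r4:Add2,r5:7
c17: - | r0:567,r1:Add1,r2:2,r3:Mul1,r4:Add2,r5:7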